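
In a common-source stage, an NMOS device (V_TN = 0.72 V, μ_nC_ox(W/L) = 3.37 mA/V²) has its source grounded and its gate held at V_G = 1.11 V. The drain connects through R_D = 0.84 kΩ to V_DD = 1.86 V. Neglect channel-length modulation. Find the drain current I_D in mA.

I_D = 0.256 mA

V_GS = V_G = 1.11 V, so V_ov = 1.11 − 0.72 = 0.39 V.
Assume saturation: I_D = ½ k_n V_ov² = 0.5 × 3.37 × 0.39² = 0.256 mA, giving V_DS = V_DD − I_D R_D = 1.86 − 0.256 × 0.84 = 1.64 V.
V_DS = 1.64 V ≥ V_ov = 0.39 V, confirming saturation.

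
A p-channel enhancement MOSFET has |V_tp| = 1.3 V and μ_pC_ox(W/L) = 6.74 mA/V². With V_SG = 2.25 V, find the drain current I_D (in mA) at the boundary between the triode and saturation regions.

I_D = 3.04 mA

At the boundary V_SD = V_ov = V_SG − |V_tp| = 2.25 − 1.3 = 0.95 V.
I_D = ½ k_p V_ov² = 0.5 × 6.74 × 0.95² = 3.04 mA.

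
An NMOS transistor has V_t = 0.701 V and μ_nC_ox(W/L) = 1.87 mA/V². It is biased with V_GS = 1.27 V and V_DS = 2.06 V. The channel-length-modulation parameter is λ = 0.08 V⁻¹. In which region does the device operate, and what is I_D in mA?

V_ov = V_GS − V_t = 1.27 − 0.701 = 0.569 V.
Since V_DS = 2.06 V ≥ V_ov = 0.569 V, the device is in saturation.
I_D = ½ k_n V_ov² (1 + λ V_DS) = 0.5 × 1.87 × 0.569² × (1 + 0.08 × 2.06) = 0.353 mA.

Saturation; I_D = 0.353 mA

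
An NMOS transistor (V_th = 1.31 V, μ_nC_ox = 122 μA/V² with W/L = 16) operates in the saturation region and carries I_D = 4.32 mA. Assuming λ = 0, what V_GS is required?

V_GS = 3.41 V

k_n = μ_nC_ox · (W/L) = 1.952 mA/V².
In saturation I_D = ½ k_n (V_GS − V_th)², so V_GS − V_th = √(2 I_D / k_n) = √(2 × 4.32 / 1.952) = 2.1 V.
V_GS = 1.31 + 2.1 = 3.41 V.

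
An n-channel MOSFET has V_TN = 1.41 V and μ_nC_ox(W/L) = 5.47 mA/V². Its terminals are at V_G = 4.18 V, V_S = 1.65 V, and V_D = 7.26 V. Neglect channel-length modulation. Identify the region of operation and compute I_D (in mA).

Saturation; I_D = 3.43 mA

V_GS = V_G − V_S = 4.18 − 1.65 = 2.53 V; V_DS = V_D − V_S = 7.26 − 1.65 = 5.61 V.
V_ov = V_GS − V_TN = 2.53 − 1.41 = 1.12 V.
Since V_DS = 5.61 V ≥ V_ov = 1.12 V, the device is in saturation.
I_D = ½ k_n V_ov² = 0.5 × 5.47 × 1.12² = 3.43 mA.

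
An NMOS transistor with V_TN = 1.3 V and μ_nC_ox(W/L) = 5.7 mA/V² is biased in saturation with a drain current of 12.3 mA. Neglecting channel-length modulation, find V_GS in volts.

V_GS = 3.38 V

In saturation I_D = ½ k_n (V_GS − V_TN)², so V_GS − V_TN = √(2 I_D / k_n) = √(2 × 12.3 / 5.7) = 2.08 V.
V_GS = 1.3 + 2.08 = 3.38 V.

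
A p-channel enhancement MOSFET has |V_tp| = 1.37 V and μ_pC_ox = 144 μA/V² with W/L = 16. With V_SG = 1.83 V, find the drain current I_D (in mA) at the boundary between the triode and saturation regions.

I_D = 0.244 mA

At the boundary V_SD = V_ov = V_SG − |V_tp| = 1.83 − 1.37 = 0.46 V.
k_p = μ_pC_ox · (W/L) = 2.304 mA/V².
I_D = ½ k_p V_ov² = 0.5 × 2.304 × 0.46² = 0.244 mA.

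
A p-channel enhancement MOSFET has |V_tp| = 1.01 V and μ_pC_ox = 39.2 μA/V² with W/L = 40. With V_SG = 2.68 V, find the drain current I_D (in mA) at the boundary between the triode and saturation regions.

I_D = 2.19 mA

At the boundary V_SD = V_ov = V_SG − |V_tp| = 2.68 − 1.01 = 1.67 V.
k_p = μ_pC_ox · (W/L) = 1.568 mA/V².
I_D = ½ k_p V_ov² = 0.5 × 1.568 × 1.67² = 2.19 mA.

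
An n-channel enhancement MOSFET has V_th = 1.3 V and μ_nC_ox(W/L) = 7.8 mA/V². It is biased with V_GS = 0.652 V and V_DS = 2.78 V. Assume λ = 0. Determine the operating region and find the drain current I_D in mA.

Cutoff; I_D = 0 mA

V_GS = 0.652 V < V_th = 1.3 V, so the transistor is in cutoff.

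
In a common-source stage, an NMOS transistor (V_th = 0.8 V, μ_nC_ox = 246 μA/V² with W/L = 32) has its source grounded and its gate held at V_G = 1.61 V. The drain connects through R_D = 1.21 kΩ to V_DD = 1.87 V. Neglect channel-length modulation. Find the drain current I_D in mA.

V_GS = V_G = 1.61 V, so V_ov = 1.61 − 0.8 = 0.81 V.
k_n = μ_nC_ox · (W/L) = 7.872 mA/V².
Assume saturation: I_D = ½ k_n V_ov² = 0.5 × 7.872 × 0.81² = 2.58 mA, giving V_DS = V_DD − I_D R_D = 1.87 − 2.58 × 1.21 = -1.25 V.
But -1.25 V < V_ov = 0.81 V, so the device is actually in triode.
In triode I_D = k_n[V_ov V_DS − ½ V_DS²] and I_D = (V_DD − V_DS)/R_D. Equating: 4.76 V_DS² − 8.715 V_DS + 1.87 = 0, giving V_DS = 0.248 V (the root below V_ov).
I_D = (1.87 − 0.248) / 1.21 = 1.34 mA.

I_D = 1.34 mA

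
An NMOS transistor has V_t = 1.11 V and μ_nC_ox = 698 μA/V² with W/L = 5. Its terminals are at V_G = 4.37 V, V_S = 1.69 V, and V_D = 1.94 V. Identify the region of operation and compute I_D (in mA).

V_GS = V_G − V_S = 4.37 − 1.69 = 2.68 V; V_DS = V_D − V_S = 1.94 − 1.69 = 0.25 V.
k_n = μ_nC_ox · (W/L) = 3.49 mA/V².
V_ov = V_GS − V_t = 2.68 − 1.11 = 1.57 V.
Since V_DS = 0.25 V < V_ov = 1.57 V, the device is in the triode region.
I_D = k_n [V_ov · V_DS − ½ V_DS²] = 3.49 × [1.57 × 0.25 − 0.5 × 0.25²] = 1.26 mA.

Triode; I_D = 1.26 mA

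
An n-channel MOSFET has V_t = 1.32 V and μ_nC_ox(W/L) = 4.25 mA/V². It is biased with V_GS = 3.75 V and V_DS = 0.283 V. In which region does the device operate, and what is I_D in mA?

V_ov = V_GS − V_t = 3.75 − 1.32 = 2.43 V.
Since V_DS = 0.283 V < V_ov = 2.43 V, the device is in the triode region.
I_D = k_n [V_ov · V_DS − ½ V_DS²] = 4.25 × [2.43 × 0.283 − 0.5 × 0.283²] = 2.75 mA.

Triode; I_D = 2.75 mA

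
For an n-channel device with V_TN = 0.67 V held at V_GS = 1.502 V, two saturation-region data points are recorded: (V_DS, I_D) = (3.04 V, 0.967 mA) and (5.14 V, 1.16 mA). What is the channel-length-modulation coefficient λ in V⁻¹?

λ = 0.134 V⁻¹

With V_GS fixed, I_D ∝ (1 + λ V_DS) in saturation, so I_D2/I_D1 = (1 + λ V_DS2)/(1 + λ V_DS1).
1.16/0.967 = 1.2 = (1 + 5.14 λ)/(1 + 3.04 λ).
Solving: λ (I_D1 V_DS2 − I_D2 V_DS1) = I_D2 − I_D1, so λ = (1.16 − 0.967) / (0.967 × 5.14 − 1.16 × 3.04) = 0.193 / 1.44 = 0.134 V⁻¹.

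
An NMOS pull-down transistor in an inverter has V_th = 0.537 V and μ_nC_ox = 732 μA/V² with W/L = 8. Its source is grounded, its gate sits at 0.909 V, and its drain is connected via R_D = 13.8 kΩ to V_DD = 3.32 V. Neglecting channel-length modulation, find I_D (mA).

V_GS = V_G = 0.909 V, so V_ov = 0.909 − 0.537 = 0.372 V.
k_n = μ_nC_ox · (W/L) = 5.856 mA/V².
Assume saturation: I_D = ½ k_n V_ov² = 0.5 × 5.856 × 0.372² = 0.405 mA, giving V_DS = V_DD − I_D R_D = 3.32 − 0.405 × 13.8 = -2.27 V.
But -2.27 V < V_ov = 0.372 V, so the device is actually in triode.
In triode I_D = k_n[V_ov V_DS − ½ V_DS²] and I_D = (V_DD − V_DS)/R_D. Equating: 40.4 V_DS² − 31.06 V_DS + 3.32 = 0, giving V_DS = 0.128 V (the root below V_ov).
I_D = (3.32 − 0.128) / 13.8 = 0.231 mA.

I_D = 0.231 mA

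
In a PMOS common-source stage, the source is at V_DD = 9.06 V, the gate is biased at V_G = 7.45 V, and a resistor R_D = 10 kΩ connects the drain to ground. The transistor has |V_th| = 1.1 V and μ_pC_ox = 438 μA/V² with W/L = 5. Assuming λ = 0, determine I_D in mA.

V_SG = V_DD − V_G = 9.06 − 7.45 = 1.61 V, so V_ov = 1.61 − 1.1 = 0.51 V.
k_p = μ_pC_ox · (W/L) = 2.19 mA/V².
Assume saturation: I_D = ½ k_p V_ov² = 0.5 × 2.19 × 0.51² = 0.285 mA, giving V_SD = V_DD − I_D R_D = 9.06 − 0.285 × 10 = 6.21 V.
V_SD = 6.21 V ≥ V_ov = 0.51 V, confirming saturation.

I_D = 0.285 mA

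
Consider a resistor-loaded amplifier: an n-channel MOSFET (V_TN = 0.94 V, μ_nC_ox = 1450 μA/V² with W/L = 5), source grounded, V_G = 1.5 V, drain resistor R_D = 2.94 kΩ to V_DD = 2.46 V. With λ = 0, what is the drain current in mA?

V_GS = V_G = 1.5 V, so V_ov = 1.5 − 0.94 = 0.56 V.
k_n = μ_nC_ox · (W/L) = 7.25 mA/V².
Assume saturation: I_D = ½ k_n V_ov² = 0.5 × 7.25 × 0.56² = 1.14 mA, giving V_DS = V_DD − I_D R_D = 2.46 − 1.14 × 2.94 = -0.882 V.
But -0.882 V < V_ov = 0.56 V, so the device is actually in triode.
In triode I_D = k_n[V_ov V_DS − ½ V_DS²] and I_D = (V_DD − V_DS)/R_D. Equating: 10.7 V_DS² − 12.94 V_DS + 2.46 = 0, giving V_DS = 0.236 V (the root below V_ov).
I_D = (2.46 − 0.236) / 2.94 = 0.756 mA.

I_D = 0.756 mA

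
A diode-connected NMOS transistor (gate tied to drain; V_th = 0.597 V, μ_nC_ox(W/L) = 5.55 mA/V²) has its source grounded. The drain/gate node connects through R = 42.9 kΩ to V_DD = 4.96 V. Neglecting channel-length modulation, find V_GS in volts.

V_GS = 0.784 V

With gate tied to drain, V_GS = V_DS ≥ V_GS − V_th, so the device is in saturation.
KCL at the drain: ½ k_n (V_GS − V_th)² = (V_DD − V_GS)/R.
Let x = V_GS − 0.597. Then 119 x² + x − 4.363 = 0, giving x = 0.187 V (positive root), so V_GS = 0.784 V.
I_D = (V_DD − V_GS)/R = (4.96 − 0.784) / 42.9 = 0.0973 mA.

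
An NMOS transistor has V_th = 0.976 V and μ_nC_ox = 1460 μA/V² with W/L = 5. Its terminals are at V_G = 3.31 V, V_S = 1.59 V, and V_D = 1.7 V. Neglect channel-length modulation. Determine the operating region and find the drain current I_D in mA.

V_GS = V_G − V_S = 3.31 − 1.59 = 1.72 V; V_DS = V_D − V_S = 1.7 − 1.59 = 0.11 V.
k_n = μ_nC_ox · (W/L) = 7.3 mA/V².
V_ov = V_GS − V_th = 1.72 − 0.976 = 0.744 V.
Since V_DS = 0.11 V < V_ov = 0.744 V, the device is in the triode region.
I_D = k_n [V_ov · V_DS − ½ V_DS²] = 7.3 × [0.744 × 0.11 − 0.5 × 0.11²] = 0.553 mA.

Triode; I_D = 0.553 mA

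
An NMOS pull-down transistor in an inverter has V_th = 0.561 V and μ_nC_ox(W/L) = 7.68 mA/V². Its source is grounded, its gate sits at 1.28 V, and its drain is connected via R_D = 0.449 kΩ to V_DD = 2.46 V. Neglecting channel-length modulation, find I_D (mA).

I_D = 1.99 mA

V_GS = V_G = 1.28 V, so V_ov = 1.28 − 0.561 = 0.719 V.
Assume saturation: I_D = ½ k_n V_ov² = 0.5 × 7.68 × 0.719² = 1.99 mA, giving V_DS = V_DD − I_D R_D = 2.46 − 1.99 × 0.449 = 1.57 V.
V_DS = 1.57 V ≥ V_ov = 0.719 V, confirming saturation.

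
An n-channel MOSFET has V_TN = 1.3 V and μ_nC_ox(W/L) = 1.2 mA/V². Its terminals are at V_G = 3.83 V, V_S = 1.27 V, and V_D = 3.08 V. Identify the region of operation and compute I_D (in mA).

Saturation; I_D = 0.953 mA

V_GS = V_G − V_S = 3.83 − 1.27 = 2.56 V; V_DS = V_D − V_S = 3.08 − 1.27 = 1.81 V.
V_ov = V_GS − V_TN = 2.56 − 1.3 = 1.26 V.
Since V_DS = 1.81 V ≥ V_ov = 1.26 V, the device is in saturation.
I_D = ½ k_n V_ov² = 0.5 × 1.2 × 1.26² = 0.953 mA.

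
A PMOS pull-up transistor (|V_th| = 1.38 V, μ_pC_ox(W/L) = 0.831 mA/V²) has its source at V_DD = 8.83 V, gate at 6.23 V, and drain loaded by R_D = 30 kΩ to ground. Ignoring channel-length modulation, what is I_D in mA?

V_SG = V_DD − V_G = 8.83 − 6.23 = 2.6 V, so V_ov = 2.6 − 1.38 = 1.22 V.
Assume saturation: I_D = ½ k_p V_ov² = 0.5 × 0.831 × 1.22² = 0.618 mA, giving V_SD = V_DD − I_D R_D = 8.83 − 0.618 × 30 = -9.72 V.
But -9.72 V < V_ov = 1.22 V, so the device is actually in triode.
In triode I_D = k_p[V_ov V_SD − ½ V_SD²] and I_D = (V_DD − V_SD)/R_D. Equating: 12.5 V_SD² − 31.41 V_SD + 8.83 = 0, giving V_SD = 0.322 V (the root below V_ov).
I_D = (8.83 − 0.322) / 30 = 0.284 mA.

I_D = 0.284 mA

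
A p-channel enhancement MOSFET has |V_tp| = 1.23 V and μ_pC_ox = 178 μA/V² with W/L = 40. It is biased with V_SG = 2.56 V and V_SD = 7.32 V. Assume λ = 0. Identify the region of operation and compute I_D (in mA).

Saturation; I_D = 6.30 mA

k_p = μ_pC_ox · (W/L) = 7.12 mA/V².
V_ov = V_SG − |V_tp| = 2.56 − 1.23 = 1.33 V.
Since V_SD = 7.32 V ≥ V_ov = 1.33 V, the device is in saturation.
I_D = ½ k_p V_ov² = 0.5 × 7.12 × 1.33² = 6.3 mA.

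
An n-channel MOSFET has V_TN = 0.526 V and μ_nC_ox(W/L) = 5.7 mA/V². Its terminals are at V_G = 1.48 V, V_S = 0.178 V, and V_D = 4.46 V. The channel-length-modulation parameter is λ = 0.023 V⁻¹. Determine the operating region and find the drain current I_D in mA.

V_GS = V_G − V_S = 1.48 − 0.178 = 1.3 V; V_DS = V_D − V_S = 4.46 − 0.178 = 4.28 V.
V_ov = V_GS − V_TN = 1.3 − 0.526 = 0.776 V.
Since V_DS = 4.28 V ≥ V_ov = 0.776 V, the device is in saturation.
I_D = ½ k_n V_ov² (1 + λ V_DS) = 0.5 × 5.7 × 0.776² × (1 + 0.023 × 4.28) = 1.89 mA.

Saturation; I_D = 1.89 mA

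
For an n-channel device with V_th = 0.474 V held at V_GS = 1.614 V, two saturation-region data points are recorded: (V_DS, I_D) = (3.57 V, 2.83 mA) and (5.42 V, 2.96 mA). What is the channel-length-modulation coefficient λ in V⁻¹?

λ = 0.0272 V⁻¹

With V_GS fixed, I_D ∝ (1 + λ V_DS) in saturation, so I_D2/I_D1 = (1 + λ V_DS2)/(1 + λ V_DS1).
2.96/2.83 = 1.046 = (1 + 5.42 λ)/(1 + 3.57 λ).
Solving: λ (I_D1 V_DS2 − I_D2 V_DS1) = I_D2 − I_D1, so λ = (2.96 − 2.83) / (2.83 × 5.42 − 2.96 × 3.57) = 0.13 / 4.77 = 0.0272 V⁻¹.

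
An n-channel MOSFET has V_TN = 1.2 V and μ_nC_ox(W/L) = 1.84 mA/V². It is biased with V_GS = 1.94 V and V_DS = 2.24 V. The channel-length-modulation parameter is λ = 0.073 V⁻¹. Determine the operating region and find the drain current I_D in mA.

V_ov = V_GS − V_TN = 1.94 − 1.2 = 0.74 V.
Since V_DS = 2.24 V ≥ V_ov = 0.74 V, the device is in saturation.
I_D = ½ k_n V_ov² (1 + λ V_DS) = 0.5 × 1.84 × 0.74² × (1 + 0.073 × 2.24) = 0.586 mA.

Saturation; I_D = 0.586 mA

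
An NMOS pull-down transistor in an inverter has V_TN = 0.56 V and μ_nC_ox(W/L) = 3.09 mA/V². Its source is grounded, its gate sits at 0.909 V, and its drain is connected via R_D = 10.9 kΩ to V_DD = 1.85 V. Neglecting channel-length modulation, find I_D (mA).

I_D = 0.152 mA

V_GS = V_G = 0.909 V, so V_ov = 0.909 − 0.56 = 0.349 V.
Assume saturation: I_D = ½ k_n V_ov² = 0.5 × 3.09 × 0.349² = 0.188 mA, giving V_DS = V_DD − I_D R_D = 1.85 − 0.188 × 10.9 = -0.201 V.
But -0.201 V < V_ov = 0.349 V, so the device is actually in triode.
In triode I_D = k_n[V_ov V_DS − ½ V_DS²] and I_D = (V_DD − V_DS)/R_D. Equating: 16.8 V_DS² − 12.75 V_DS + 1.85 = 0, giving V_DS = 0.196 V (the root below V_ov).
I_D = (1.85 − 0.196) / 10.9 = 0.152 mA.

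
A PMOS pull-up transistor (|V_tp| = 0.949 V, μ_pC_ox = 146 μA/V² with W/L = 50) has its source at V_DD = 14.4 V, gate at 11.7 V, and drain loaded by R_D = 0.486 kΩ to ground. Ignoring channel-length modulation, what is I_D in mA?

V_SG = V_DD − V_G = 14.4 − 11.7 = 2.7 V, so V_ov = 2.7 − 0.949 = 1.75 V.
k_p = μ_pC_ox · (W/L) = 7.3 mA/V².
Assume saturation: I_D = ½ k_p V_ov² = 0.5 × 7.3 × 1.75² = 11.2 mA, giving V_SD = V_DD − I_D R_D = 14.4 − 11.2 × 0.486 = 8.96 V.
V_SD = 8.96 V ≥ V_ov = 1.75 V, confirming saturation.

I_D = 11.2 mA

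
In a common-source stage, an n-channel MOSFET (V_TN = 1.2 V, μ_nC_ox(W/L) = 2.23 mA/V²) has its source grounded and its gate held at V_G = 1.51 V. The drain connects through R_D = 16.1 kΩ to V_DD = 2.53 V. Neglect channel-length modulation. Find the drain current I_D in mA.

I_D = 0.107 mA

V_GS = V_G = 1.51 V, so V_ov = 1.51 − 1.2 = 0.31 V.
Assume saturation: I_D = ½ k_n V_ov² = 0.5 × 2.23 × 0.31² = 0.107 mA, giving V_DS = V_DD − I_D R_D = 2.53 − 0.107 × 16.1 = 0.805 V.
V_DS = 0.805 V ≥ V_ov = 0.31 V, confirming saturation.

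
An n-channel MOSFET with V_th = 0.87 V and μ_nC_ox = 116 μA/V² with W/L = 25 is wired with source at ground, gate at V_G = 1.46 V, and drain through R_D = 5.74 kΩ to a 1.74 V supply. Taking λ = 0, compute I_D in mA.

V_GS = V_G = 1.46 V, so V_ov = 1.46 − 0.87 = 0.59 V.
k_n = μ_nC_ox · (W/L) = 2.9 mA/V².
Assume saturation: I_D = ½ k_n V_ov² = 0.5 × 2.9 × 0.59² = 0.505 mA, giving V_DS = V_DD − I_D R_D = 1.74 − 0.505 × 5.74 = -1.16 V.
But -1.16 V < V_ov = 0.59 V, so the device is actually in triode.
In triode I_D = k_n[V_ov V_DS − ½ V_DS²] and I_D = (V_DD − V_DS)/R_D. Equating: 8.32 V_DS² − 10.82 V_DS + 1.74 = 0, giving V_DS = 0.188 V (the root below V_ov).
I_D = (1.74 − 0.188) / 5.74 = 0.27 mA.

I_D = 0.270 mA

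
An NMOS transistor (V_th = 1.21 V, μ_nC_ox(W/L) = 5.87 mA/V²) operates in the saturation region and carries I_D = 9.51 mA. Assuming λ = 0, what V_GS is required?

In saturation I_D = ½ k_n (V_GS − V_th)², so V_GS − V_th = √(2 I_D / k_n) = √(2 × 9.51 / 5.87) = 1.8 V.
V_GS = 1.21 + 1.8 = 3.01 V.

V_GS = 3.01 V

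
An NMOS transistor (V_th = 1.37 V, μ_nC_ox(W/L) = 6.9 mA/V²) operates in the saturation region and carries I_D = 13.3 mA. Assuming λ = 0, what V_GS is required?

V_GS = 3.33 V

In saturation I_D = ½ k_n (V_GS − V_th)², so V_GS − V_th = √(2 I_D / k_n) = √(2 × 13.3 / 6.9) = 1.96 V.
V_GS = 1.37 + 1.96 = 3.33 V.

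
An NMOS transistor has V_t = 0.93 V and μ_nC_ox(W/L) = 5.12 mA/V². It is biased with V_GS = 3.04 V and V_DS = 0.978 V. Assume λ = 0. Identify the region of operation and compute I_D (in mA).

Triode; I_D = 8.12 mA

V_ov = V_GS − V_t = 3.04 − 0.93 = 2.11 V.
Since V_DS = 0.978 V < V_ov = 2.11 V, the device is in the triode region.
I_D = k_n [V_ov · V_DS − ½ V_DS²] = 5.12 × [2.11 × 0.978 − 0.5 × 0.978²] = 8.12 mA.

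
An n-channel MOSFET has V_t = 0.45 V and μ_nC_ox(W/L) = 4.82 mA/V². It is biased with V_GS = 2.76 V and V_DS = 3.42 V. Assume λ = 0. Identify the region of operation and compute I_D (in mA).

Saturation; I_D = 12.9 mA

V_ov = V_GS − V_t = 2.76 − 0.45 = 2.31 V.
Since V_DS = 3.42 V ≥ V_ov = 2.31 V, the device is in saturation.
I_D = ½ k_n V_ov² = 0.5 × 4.82 × 2.31² = 12.9 mA.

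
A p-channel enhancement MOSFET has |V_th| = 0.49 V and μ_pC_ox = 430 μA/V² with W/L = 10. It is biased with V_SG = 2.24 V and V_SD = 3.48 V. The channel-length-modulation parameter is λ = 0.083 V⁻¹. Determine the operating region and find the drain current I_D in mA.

Saturation; I_D = 8.49 mA

k_p = μ_pC_ox · (W/L) = 4.3 mA/V².
V_ov = V_SG − |V_th| = 2.24 − 0.49 = 1.75 V.
Since V_SD = 3.48 V ≥ V_ov = 1.75 V, the device is in saturation.
I_D = ½ k_p V_ov² (1 + λ V_SD) = 0.5 × 4.3 × 1.75² × (1 + 0.083 × 3.48) = 8.49 mA.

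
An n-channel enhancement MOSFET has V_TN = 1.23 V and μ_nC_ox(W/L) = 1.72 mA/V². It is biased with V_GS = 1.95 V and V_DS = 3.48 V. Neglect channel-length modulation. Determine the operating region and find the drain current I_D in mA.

Saturation; I_D = 0.446 mA

V_ov = V_GS − V_TN = 1.95 − 1.23 = 0.72 V.
Since V_DS = 3.48 V ≥ V_ov = 0.72 V, the device is in saturation.
I_D = ½ k_n V_ov² = 0.5 × 1.72 × 0.72² = 0.446 mA.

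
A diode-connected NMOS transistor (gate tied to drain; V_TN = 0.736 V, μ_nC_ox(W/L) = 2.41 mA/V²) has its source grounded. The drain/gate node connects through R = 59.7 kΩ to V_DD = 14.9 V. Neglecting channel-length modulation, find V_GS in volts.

V_GS = 1.17 V

With gate tied to drain, V_GS = V_DS ≥ V_GS − V_TN, so the device is in saturation.
KCL at the drain: ½ k_n (V_GS − V_TN)² = (V_DD − V_GS)/R.
Let x = V_GS − 0.736. Then 71.9 x² + x − 14.16 = 0, giving x = 0.437 V (positive root), so V_GS = 1.17 V.
I_D = (V_DD − V_GS)/R = (14.9 − 1.17) / 59.7 = 0.23 mA.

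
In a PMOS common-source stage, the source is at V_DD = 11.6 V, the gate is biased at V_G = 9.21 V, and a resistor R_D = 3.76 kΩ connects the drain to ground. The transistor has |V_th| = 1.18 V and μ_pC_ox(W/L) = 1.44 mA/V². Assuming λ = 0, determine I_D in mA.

I_D = 1.05 mA

V_SG = V_DD − V_G = 11.6 − 9.21 = 2.39 V, so V_ov = 2.39 − 1.18 = 1.21 V.
Assume saturation: I_D = ½ k_p V_ov² = 0.5 × 1.44 × 1.21² = 1.05 mA, giving V_SD = V_DD − I_D R_D = 11.6 − 1.05 × 3.76 = 7.64 V.
V_SD = 7.64 V ≥ V_ov = 1.21 V, confirming saturation.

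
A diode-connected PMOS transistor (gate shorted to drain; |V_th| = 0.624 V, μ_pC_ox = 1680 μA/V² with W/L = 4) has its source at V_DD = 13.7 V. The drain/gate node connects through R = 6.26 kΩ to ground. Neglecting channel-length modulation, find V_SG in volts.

V_SG = 1.39 V

With gate tied to drain, V_SG = V_SD ≥ V_SG − |V_th|, so the device is in saturation.
k_p = μ_pC_ox · (W/L) = 6.72 mA/V².
KCL at the drain: ½ k_p (V_SG − |V_th|)² = (V_DD − V_SG)/R.
Let x = V_SG − 0.624. Then 21 x² + x − 13.08 = 0, giving x = 0.765 V (positive root), so V_SG = 1.39 V.
I_D = (V_DD − V_SG)/R = (13.7 − 1.39) / 6.26 = 1.97 mA.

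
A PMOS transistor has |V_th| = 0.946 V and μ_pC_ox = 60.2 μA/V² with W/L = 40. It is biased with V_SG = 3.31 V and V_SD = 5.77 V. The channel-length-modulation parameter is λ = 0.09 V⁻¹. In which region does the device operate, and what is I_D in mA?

Saturation; I_D = 10.2 mA

k_p = μ_pC_ox · (W/L) = 2.408 mA/V².
V_ov = V_SG − |V_th| = 3.31 − 0.946 = 2.36 V.
Since V_SD = 5.77 V ≥ V_ov = 2.36 V, the device is in saturation.
I_D = ½ k_p V_ov² (1 + λ V_SD) = 0.5 × 2.408 × 2.36² × (1 + 0.09 × 5.77) = 10.2 mA.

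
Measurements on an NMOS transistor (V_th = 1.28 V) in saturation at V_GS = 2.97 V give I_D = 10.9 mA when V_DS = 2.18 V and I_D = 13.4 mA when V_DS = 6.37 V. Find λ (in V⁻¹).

λ = 0.0622 V⁻¹

With V_GS fixed, I_D ∝ (1 + λ V_DS) in saturation, so I_D2/I_D1 = (1 + λ V_DS2)/(1 + λ V_DS1).
13.4/10.9 = 1.229 = (1 + 6.37 λ)/(1 + 2.18 λ).
Solving: λ (I_D1 V_DS2 − I_D2 V_DS1) = I_D2 − I_D1, so λ = (13.4 − 10.9) / (10.9 × 6.37 − 13.4 × 2.18) = 2.5 / 40.2 = 0.0622 V⁻¹.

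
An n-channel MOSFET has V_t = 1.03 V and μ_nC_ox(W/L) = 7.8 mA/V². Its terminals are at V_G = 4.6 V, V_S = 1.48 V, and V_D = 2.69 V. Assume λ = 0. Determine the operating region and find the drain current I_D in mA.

Triode; I_D = 14.0 mA

V_GS = V_G − V_S = 4.6 − 1.48 = 3.12 V; V_DS = V_D − V_S = 2.69 − 1.48 = 1.21 V.
V_ov = V_GS − V_t = 3.12 − 1.03 = 2.09 V.
Since V_DS = 1.21 V < V_ov = 2.09 V, the device is in the triode region.
I_D = k_n [V_ov · V_DS − ½ V_DS²] = 7.8 × [2.09 × 1.21 − 0.5 × 1.21²] = 14 mA.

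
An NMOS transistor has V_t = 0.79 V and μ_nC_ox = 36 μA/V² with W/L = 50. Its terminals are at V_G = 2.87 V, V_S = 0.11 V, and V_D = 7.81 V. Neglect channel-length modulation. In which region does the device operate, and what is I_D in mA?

V_GS = V_G − V_S = 2.87 − 0.11 = 2.76 V; V_DS = V_D − V_S = 7.81 − 0.11 = 7.7 V.
k_n = μ_nC_ox · (W/L) = 1.8 mA/V².
V_ov = V_GS − V_t = 2.76 − 0.79 = 1.97 V.
Since V_DS = 7.7 V ≥ V_ov = 1.97 V, the device is in saturation.
I_D = ½ k_n V_ov² = 0.5 × 1.8 × 1.97² = 3.49 mA.

Saturation; I_D = 3.49 mA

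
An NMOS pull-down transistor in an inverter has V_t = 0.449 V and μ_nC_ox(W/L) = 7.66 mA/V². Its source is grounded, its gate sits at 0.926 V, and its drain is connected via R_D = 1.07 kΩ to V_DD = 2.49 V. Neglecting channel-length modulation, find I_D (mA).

V_GS = V_G = 0.926 V, so V_ov = 0.926 − 0.449 = 0.477 V.
Assume saturation: I_D = ½ k_n V_ov² = 0.5 × 7.66 × 0.477² = 0.871 mA, giving V_DS = V_DD − I_D R_D = 2.49 − 0.871 × 1.07 = 1.56 V.
V_DS = 1.56 V ≥ V_ov = 0.477 V, confirming saturation.

I_D = 0.871 mA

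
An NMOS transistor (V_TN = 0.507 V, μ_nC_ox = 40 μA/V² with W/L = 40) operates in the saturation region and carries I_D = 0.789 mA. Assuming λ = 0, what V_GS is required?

V_GS = 1.50 V

k_n = μ_nC_ox · (W/L) = 1.6 mA/V².
In saturation I_D = ½ k_n (V_GS − V_TN)², so V_GS − V_TN = √(2 I_D / k_n) = √(2 × 0.789 / 1.6) = 0.993 V.
V_GS = 0.507 + 0.993 = 1.5 V.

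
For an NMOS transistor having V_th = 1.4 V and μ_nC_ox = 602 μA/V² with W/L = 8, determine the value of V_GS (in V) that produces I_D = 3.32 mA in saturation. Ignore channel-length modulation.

V_GS = 2.57 V

k_n = μ_nC_ox · (W/L) = 4.816 mA/V².
In saturation I_D = ½ k_n (V_GS − V_th)², so V_GS − V_th = √(2 I_D / k_n) = √(2 × 3.32 / 4.816) = 1.17 V.
V_GS = 1.4 + 1.17 = 2.57 V.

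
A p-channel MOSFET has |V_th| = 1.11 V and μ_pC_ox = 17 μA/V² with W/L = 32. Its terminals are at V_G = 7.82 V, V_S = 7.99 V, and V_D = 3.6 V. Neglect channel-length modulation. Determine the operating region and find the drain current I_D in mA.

Cutoff; I_D = 0 mA

V_SG = V_S − V_G = 7.99 − 7.82 = 0.17 V; V_SD = V_S − V_D = 7.99 − 3.6 = 4.39 V.
V_SG = 0.17 V < |V_th| = 1.11 V, so the transistor is in cutoff.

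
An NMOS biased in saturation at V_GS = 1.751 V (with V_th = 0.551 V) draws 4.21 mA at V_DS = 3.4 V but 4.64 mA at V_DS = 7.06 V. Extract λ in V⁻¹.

λ = 0.0308 V⁻¹

With V_GS fixed, I_D ∝ (1 + λ V_DS) in saturation, so I_D2/I_D1 = (1 + λ V_DS2)/(1 + λ V_DS1).
4.64/4.21 = 1.102 = (1 + 7.06 λ)/(1 + 3.4 λ).
Solving: λ (I_D1 V_DS2 − I_D2 V_DS1) = I_D2 − I_D1, so λ = (4.64 − 4.21) / (4.21 × 7.06 − 4.64 × 3.4) = 0.43 / 13.9 = 0.0308 V⁻¹.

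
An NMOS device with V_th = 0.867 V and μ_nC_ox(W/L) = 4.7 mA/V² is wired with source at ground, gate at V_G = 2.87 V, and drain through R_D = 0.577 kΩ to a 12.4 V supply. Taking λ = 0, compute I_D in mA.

V_GS = V_G = 2.87 V, so V_ov = 2.87 − 0.867 = 2 V.
Assume saturation: I_D = ½ k_n V_ov² = 0.5 × 4.7 × 2² = 9.43 mA, giving V_DS = V_DD − I_D R_D = 12.4 − 9.43 × 0.577 = 6.96 V.
V_DS = 6.96 V ≥ V_ov = 2 V, confirming saturation.

I_D = 9.43 mA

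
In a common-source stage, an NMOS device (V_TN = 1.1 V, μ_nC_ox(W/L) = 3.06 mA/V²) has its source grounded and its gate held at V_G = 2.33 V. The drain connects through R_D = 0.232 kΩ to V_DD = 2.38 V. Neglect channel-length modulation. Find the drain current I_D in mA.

I_D = 2.31 mA

V_GS = V_G = 2.33 V, so V_ov = 2.33 − 1.1 = 1.23 V.
Assume saturation: I_D = ½ k_n V_ov² = 0.5 × 3.06 × 1.23² = 2.31 mA, giving V_DS = V_DD − I_D R_D = 2.38 − 2.31 × 0.232 = 1.84 V.
V_DS = 1.84 V ≥ V_ov = 1.23 V, confirming saturation.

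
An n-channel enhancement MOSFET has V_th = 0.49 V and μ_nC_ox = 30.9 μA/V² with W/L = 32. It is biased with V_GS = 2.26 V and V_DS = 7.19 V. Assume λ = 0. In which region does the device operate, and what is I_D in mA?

Saturation; I_D = 1.55 mA

k_n = μ_nC_ox · (W/L) = 0.9888 mA/V².
V_ov = V_GS − V_th = 2.26 − 0.49 = 1.77 V.
Since V_DS = 7.19 V ≥ V_ov = 1.77 V, the device is in saturation.
I_D = ½ k_n V_ov² = 0.5 × 0.9888 × 1.77² = 1.55 mA.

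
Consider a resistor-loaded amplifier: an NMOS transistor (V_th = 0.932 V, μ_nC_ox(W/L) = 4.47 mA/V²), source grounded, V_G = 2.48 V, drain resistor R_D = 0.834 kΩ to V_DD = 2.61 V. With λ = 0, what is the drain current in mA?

I_D = 2.60 mA

V_GS = V_G = 2.48 V, so V_ov = 2.48 − 0.932 = 1.55 V.
Assume saturation: I_D = ½ k_n V_ov² = 0.5 × 4.47 × 1.55² = 5.36 mA, giving V_DS = V_DD − I_D R_D = 2.61 − 5.36 × 0.834 = -1.86 V.
But -1.86 V < V_ov = 1.55 V, so the device is actually in triode.
In triode I_D = k_n[V_ov V_DS − ½ V_DS²] and I_D = (V_DD − V_DS)/R_D. Equating: 1.86 V_DS² − 6.771 V_DS + 2.61 = 0, giving V_DS = 0.438 V (the root below V_ov).
I_D = (2.61 − 0.438) / 0.834 = 2.6 mA.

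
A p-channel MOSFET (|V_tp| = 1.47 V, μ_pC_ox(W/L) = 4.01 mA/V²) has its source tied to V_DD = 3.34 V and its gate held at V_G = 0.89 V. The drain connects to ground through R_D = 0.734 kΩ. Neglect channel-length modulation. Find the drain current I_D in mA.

V_SG = V_DD − V_G = 3.34 − 0.89 = 2.45 V, so V_ov = 2.45 − 1.47 = 0.98 V.
Assume saturation: I_D = ½ k_p V_ov² = 0.5 × 4.01 × 0.98² = 1.93 mA, giving V_SD = V_DD − I_D R_D = 3.34 − 1.93 × 0.734 = 1.93 V.
V_SD = 1.93 V ≥ V_ov = 0.98 V, confirming saturation.

I_D = 1.93 mA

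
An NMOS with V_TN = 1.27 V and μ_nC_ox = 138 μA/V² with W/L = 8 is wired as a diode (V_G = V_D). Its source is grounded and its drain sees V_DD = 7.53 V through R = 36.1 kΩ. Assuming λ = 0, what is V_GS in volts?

V_GS = 1.81 V

With gate tied to drain, V_GS = V_DS ≥ V_GS − V_TN, so the device is in saturation.
k_n = μ_nC_ox · (W/L) = 1.104 mA/V².
KCL at the drain: ½ k_n (V_GS − V_TN)² = (V_DD − V_GS)/R.
Let x = V_GS − 1.27. Then 19.9 x² + x − 6.26 = 0, giving x = 0.536 V (positive root), so V_GS = 1.81 V.
I_D = (V_DD − V_GS)/R = (7.53 − 1.81) / 36.1 = 0.159 mA.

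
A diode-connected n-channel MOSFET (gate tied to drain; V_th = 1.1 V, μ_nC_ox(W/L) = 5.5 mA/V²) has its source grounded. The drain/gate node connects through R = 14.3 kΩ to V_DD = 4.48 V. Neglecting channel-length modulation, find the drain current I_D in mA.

I_D = 0.217 mA

With gate tied to drain, V_GS = V_DS ≥ V_GS − V_th, so the device is in saturation.
KCL at the drain: ½ k_n (V_GS − V_th)² = (V_DD − V_GS)/R.
Let x = V_GS − 1.1. Then 39.3 x² + x − 3.38 = 0, giving x = 0.281 V (positive root), so V_GS = 1.38 V.
I_D = (V_DD − V_GS)/R = (4.48 − 1.38) / 14.3 = 0.217 mA.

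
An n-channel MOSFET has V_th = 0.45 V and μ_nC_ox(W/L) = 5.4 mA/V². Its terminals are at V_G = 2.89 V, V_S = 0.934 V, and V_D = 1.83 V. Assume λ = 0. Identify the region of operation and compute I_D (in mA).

V_GS = V_G − V_S = 2.89 − 0.934 = 1.96 V; V_DS = V_D − V_S = 1.83 − 0.934 = 0.896 V.
V_ov = V_GS − V_th = 1.96 − 0.45 = 1.51 V.
Since V_DS = 0.896 V < V_ov = 1.51 V, the device is in the triode region.
I_D = k_n [V_ov · V_DS − ½ V_DS²] = 5.4 × [1.51 × 0.896 − 0.5 × 0.896²] = 5.12 mA.

Triode; I_D = 5.12 mA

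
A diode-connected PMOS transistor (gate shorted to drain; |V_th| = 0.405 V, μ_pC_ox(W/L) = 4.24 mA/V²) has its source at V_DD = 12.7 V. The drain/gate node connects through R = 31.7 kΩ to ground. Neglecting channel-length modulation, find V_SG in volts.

V_SG = 0.825 V

With gate tied to drain, V_SG = V_SD ≥ V_SG − |V_th|, so the device is in saturation.
KCL at the drain: ½ k_p (V_SG − |V_th|)² = (V_DD − V_SG)/R.
Let x = V_SG − 0.405. Then 67.2 x² + x − 12.29 = 0, giving x = 0.42 V (positive root), so V_SG = 0.825 V.
I_D = (V_DD − V_SG)/R = (12.7 − 0.825) / 31.7 = 0.375 mA.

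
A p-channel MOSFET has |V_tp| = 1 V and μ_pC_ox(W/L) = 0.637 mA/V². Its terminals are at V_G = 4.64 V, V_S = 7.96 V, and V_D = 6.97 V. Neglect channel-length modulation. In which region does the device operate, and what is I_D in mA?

V_SG = V_S − V_G = 7.96 − 4.64 = 3.32 V; V_SD = V_S − V_D = 7.96 − 6.97 = 0.99 V.
V_ov = V_SG − |V_tp| = 3.32 − 1 = 2.32 V.
Since V_SD = 0.99 V < V_ov = 2.32 V, the device is in the triode region.
I_D = k_p [V_ov · V_SD − ½ V_SD²] = 0.637 × [2.32 × 0.99 − 0.5 × 0.99²] = 1.15 mA.

Triode; I_D = 1.15 mA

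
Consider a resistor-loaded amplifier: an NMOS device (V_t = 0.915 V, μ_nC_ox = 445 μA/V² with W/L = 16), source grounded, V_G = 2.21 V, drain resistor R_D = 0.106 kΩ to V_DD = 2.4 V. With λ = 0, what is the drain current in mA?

V_GS = V_G = 2.21 V, so V_ov = 2.21 − 0.915 = 1.29 V.
k_n = μ_nC_ox · (W/L) = 7.12 mA/V².
Assume saturation: I_D = ½ k_n V_ov² = 0.5 × 7.12 × 1.29² = 5.97 mA, giving V_DS = V_DD − I_D R_D = 2.4 − 5.97 × 0.106 = 1.77 V.
V_DS = 1.77 V ≥ V_ov = 1.29 V, confirming saturation.

I_D = 5.97 mA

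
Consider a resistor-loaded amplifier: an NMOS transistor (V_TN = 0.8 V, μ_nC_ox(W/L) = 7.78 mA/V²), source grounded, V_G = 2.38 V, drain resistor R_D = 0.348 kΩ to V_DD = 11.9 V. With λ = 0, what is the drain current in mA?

I_D = 9.71 mA

V_GS = V_G = 2.38 V, so V_ov = 2.38 − 0.8 = 1.58 V.
Assume saturation: I_D = ½ k_n V_ov² = 0.5 × 7.78 × 1.58² = 9.71 mA, giving V_DS = V_DD − I_D R_D = 11.9 − 9.71 × 0.348 = 8.52 V.
V_DS = 8.52 V ≥ V_ov = 1.58 V, confirming saturation.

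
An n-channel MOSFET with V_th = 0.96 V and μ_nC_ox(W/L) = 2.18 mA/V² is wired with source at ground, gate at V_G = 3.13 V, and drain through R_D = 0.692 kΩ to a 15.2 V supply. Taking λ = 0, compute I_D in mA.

V_GS = V_G = 3.13 V, so V_ov = 3.13 − 0.96 = 2.17 V.
Assume saturation: I_D = ½ k_n V_ov² = 0.5 × 2.18 × 2.17² = 5.13 mA, giving V_DS = V_DD − I_D R_D = 15.2 − 5.13 × 0.692 = 11.6 V.
V_DS = 11.6 V ≥ V_ov = 2.17 V, confirming saturation.

I_D = 5.13 mA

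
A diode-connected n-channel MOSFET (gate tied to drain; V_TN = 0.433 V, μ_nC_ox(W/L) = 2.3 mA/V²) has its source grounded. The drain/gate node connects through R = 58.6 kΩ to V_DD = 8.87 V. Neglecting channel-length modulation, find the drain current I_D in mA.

With gate tied to drain, V_GS = V_DS ≥ V_GS − V_TN, so the device is in saturation.
KCL at the drain: ½ k_n (V_GS − V_TN)² = (V_DD − V_GS)/R.
Let x = V_GS − 0.433. Then 67.4 x² + x − 8.437 = 0, giving x = 0.346 V (positive root), so V_GS = 0.779 V.
I_D = (V_DD − V_GS)/R = (8.87 − 0.779) / 58.6 = 0.138 mA.

I_D = 0.138 mA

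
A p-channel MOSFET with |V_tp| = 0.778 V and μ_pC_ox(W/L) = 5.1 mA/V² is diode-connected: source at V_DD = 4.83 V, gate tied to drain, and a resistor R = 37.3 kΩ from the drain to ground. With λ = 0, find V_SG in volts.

V_SG = 0.979 V

With gate tied to drain, V_SG = V_SD ≥ V_SG − |V_tp|, so the device is in saturation.
KCL at the drain: ½ k_p (V_SG − |V_tp|)² = (V_DD − V_SG)/R.
Let x = V_SG − 0.778. Then 95.1 x² + x − 4.052 = 0, giving x = 0.201 V (positive root), so V_SG = 0.979 V.
I_D = (V_DD − V_SG)/R = (4.83 − 0.979) / 37.3 = 0.103 mA.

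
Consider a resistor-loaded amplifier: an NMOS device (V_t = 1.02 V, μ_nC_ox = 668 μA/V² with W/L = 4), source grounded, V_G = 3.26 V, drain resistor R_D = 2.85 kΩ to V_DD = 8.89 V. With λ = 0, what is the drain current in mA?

V_GS = V_G = 3.26 V, so V_ov = 3.26 − 1.02 = 2.24 V.
k_n = μ_nC_ox · (W/L) = 2.672 mA/V².
Assume saturation: I_D = ½ k_n V_ov² = 0.5 × 2.672 × 2.24² = 6.7 mA, giving V_DS = V_DD − I_D R_D = 8.89 − 6.7 × 2.85 = -10.2 V.
But -10.2 V < V_ov = 2.24 V, so the device is actually in triode.
In triode I_D = k_n[V_ov V_DS − ½ V_DS²] and I_D = (V_DD − V_DS)/R_D. Equating: 3.81 V_DS² − 18.06 V_DS + 8.89 = 0, giving V_DS = 0.558 V (the root below V_ov).
I_D = (8.89 − 0.558) / 2.85 = 2.92 mA.

I_D = 2.92 mA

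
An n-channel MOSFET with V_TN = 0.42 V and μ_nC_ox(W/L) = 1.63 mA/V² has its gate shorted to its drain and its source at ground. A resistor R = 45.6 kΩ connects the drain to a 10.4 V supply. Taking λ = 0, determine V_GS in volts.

With gate tied to drain, V_GS = V_DS ≥ V_GS − V_TN, so the device is in saturation.
KCL at the drain: ½ k_n (V_GS − V_TN)² = (V_DD − V_GS)/R.
Let x = V_GS − 0.42. Then 37.2 x² + x − 9.98 = 0, giving x = 0.505 V (positive root), so V_GS = 0.925 V.
I_D = (V_DD − V_GS)/R = (10.4 − 0.925) / 45.6 = 0.208 mA.

V_GS = 0.925 V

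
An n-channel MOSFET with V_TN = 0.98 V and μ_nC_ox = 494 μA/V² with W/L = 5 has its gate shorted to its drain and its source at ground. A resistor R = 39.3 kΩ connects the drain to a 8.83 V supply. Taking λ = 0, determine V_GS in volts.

V_GS = 1.37 V

With gate tied to drain, V_GS = V_DS ≥ V_GS − V_TN, so the device is in saturation.
k_n = μ_nC_ox · (W/L) = 2.47 mA/V².
KCL at the drain: ½ k_n (V_GS − V_TN)² = (V_DD − V_GS)/R.
Let x = V_GS − 0.98. Then 48.5 x² + x − 7.85 = 0, giving x = 0.392 V (positive root), so V_GS = 1.37 V.
I_D = (V_DD − V_GS)/R = (8.83 − 1.37) / 39.3 = 0.19 mA.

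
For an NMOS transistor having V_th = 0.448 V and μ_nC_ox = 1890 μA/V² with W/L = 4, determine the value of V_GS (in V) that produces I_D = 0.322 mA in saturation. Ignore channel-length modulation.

V_GS = 0.740 V

k_n = μ_nC_ox · (W/L) = 7.56 mA/V².
In saturation I_D = ½ k_n (V_GS − V_th)², so V_GS − V_th = √(2 I_D / k_n) = √(2 × 0.322 / 7.56) = 0.292 V.
V_GS = 0.448 + 0.292 = 0.74 V.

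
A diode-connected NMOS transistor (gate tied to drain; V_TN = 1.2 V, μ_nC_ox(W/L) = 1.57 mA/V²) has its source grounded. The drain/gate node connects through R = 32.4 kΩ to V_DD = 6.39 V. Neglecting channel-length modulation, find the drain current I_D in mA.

With gate tied to drain, V_GS = V_DS ≥ V_GS − V_TN, so the device is in saturation.
KCL at the drain: ½ k_n (V_GS − V_TN)² = (V_DD − V_GS)/R.
Let x = V_GS − 1.2. Then 25.4 x² + x − 5.19 = 0, giving x = 0.432 V (positive root), so V_GS = 1.63 V.
I_D = (V_DD − V_GS)/R = (6.39 − 1.63) / 32.4 = 0.147 mA.

I_D = 0.147 mA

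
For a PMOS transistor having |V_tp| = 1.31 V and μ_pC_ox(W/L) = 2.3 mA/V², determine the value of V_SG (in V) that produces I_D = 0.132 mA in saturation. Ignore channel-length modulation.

V_SG = 1.65 V

In saturation I_D = ½ k_p (V_SG − |V_tp|)², so V_SG − |V_tp| = √(2 I_D / k_p) = √(2 × 0.132 / 2.3) = 0.339 V.
V_SG = 1.31 + 0.339 = 1.65 V.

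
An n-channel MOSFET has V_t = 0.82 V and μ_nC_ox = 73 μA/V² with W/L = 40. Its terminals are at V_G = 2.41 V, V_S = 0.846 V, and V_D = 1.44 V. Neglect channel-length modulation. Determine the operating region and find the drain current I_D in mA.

V_GS = V_G − V_S = 2.41 − 0.846 = 1.56 V; V_DS = V_D − V_S = 1.44 − 0.846 = 0.594 V.
k_n = μ_nC_ox · (W/L) = 2.92 mA/V².
V_ov = V_GS − V_t = 1.56 − 0.82 = 0.744 V.
Since V_DS = 0.594 V < V_ov = 0.744 V, the device is in the triode region.
I_D = k_n [V_ov · V_DS − ½ V_DS²] = 2.92 × [0.744 × 0.594 − 0.5 × 0.594²] = 0.775 mA.

Triode; I_D = 0.775 mA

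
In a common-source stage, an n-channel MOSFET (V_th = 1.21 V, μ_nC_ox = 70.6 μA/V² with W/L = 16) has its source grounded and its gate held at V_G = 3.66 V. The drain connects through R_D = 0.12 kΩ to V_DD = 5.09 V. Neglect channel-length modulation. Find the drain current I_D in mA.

I_D = 3.39 mA

V_GS = V_G = 3.66 V, so V_ov = 3.66 − 1.21 = 2.45 V.
k_n = μ_nC_ox · (W/L) = 1.13 mA/V².
Assume saturation: I_D = ½ k_n V_ov² = 0.5 × 1.13 × 2.45² = 3.39 mA, giving V_DS = V_DD − I_D R_D = 5.09 − 3.39 × 0.12 = 4.68 V.
V_DS = 4.68 V ≥ V_ov = 2.45 V, confirming saturation.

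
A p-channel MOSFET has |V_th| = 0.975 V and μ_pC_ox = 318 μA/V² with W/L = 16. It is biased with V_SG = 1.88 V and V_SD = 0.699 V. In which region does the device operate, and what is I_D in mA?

k_p = μ_pC_ox · (W/L) = 5.088 mA/V².
V_ov = V_SG − |V_th| = 1.88 − 0.975 = 0.905 V.
Since V_SD = 0.699 V < V_ov = 0.905 V, the device is in the triode region.
I_D = k_p [V_ov · V_SD − ½ V_SD²] = 5.088 × [0.905 × 0.699 − 0.5 × 0.699²] = 1.98 mA.

Triode; I_D = 1.98 mA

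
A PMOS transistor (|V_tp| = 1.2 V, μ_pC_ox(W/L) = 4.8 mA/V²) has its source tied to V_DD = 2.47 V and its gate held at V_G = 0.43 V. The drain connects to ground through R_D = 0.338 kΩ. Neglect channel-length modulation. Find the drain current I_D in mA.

V_SG = V_DD − V_G = 2.47 − 0.43 = 2.04 V, so V_ov = 2.04 − 1.2 = 0.84 V.
Assume saturation: I_D = ½ k_p V_ov² = 0.5 × 4.8 × 0.84² = 1.69 mA, giving V_SD = V_DD − I_D R_D = 2.47 − 1.69 × 0.338 = 1.9 V.
V_SD = 1.9 V ≥ V_ov = 0.84 V, confirming saturation.

I_D = 1.69 mA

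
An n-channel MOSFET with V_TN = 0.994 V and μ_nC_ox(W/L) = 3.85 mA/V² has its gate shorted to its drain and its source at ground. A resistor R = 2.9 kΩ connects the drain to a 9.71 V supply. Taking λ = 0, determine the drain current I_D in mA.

I_D = 2.60 mA

With gate tied to drain, V_GS = V_DS ≥ V_GS − V_TN, so the device is in saturation.
KCL at the drain: ½ k_n (V_GS − V_TN)² = (V_DD − V_GS)/R.
Let x = V_GS − 0.994. Then 5.58 x² + x − 8.716 = 0, giving x = 1.16 V (positive root), so V_GS = 2.16 V.
I_D = (V_DD − V_GS)/R = (9.71 − 2.16) / 2.9 = 2.6 mA.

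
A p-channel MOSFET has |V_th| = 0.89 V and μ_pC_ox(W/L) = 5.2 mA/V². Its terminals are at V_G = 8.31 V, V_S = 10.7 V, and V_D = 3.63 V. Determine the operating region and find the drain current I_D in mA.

Saturation; I_D = 5.85 mA

V_SG = V_S − V_G = 10.7 − 8.31 = 2.39 V; V_SD = V_S − V_D = 10.7 − 3.63 = 7.07 V.
V_ov = V_SG − |V_th| = 2.39 − 0.89 = 1.5 V.
Since V_SD = 7.07 V ≥ V_ov = 1.5 V, the device is in saturation.
I_D = ½ k_p V_ov² = 0.5 × 5.2 × 1.5² = 5.85 mA.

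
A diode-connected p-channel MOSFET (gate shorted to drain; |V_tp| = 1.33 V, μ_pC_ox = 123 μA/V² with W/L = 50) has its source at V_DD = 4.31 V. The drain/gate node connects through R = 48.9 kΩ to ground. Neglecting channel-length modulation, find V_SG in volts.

V_SG = 1.47 V

With gate tied to drain, V_SG = V_SD ≥ V_SG − |V_tp|, so the device is in saturation.
k_p = μ_pC_ox · (W/L) = 6.15 mA/V².
KCL at the drain: ½ k_p (V_SG − |V_tp|)² = (V_DD − V_SG)/R.
Let x = V_SG − 1.33. Then 150 x² + x − 2.98 = 0, giving x = 0.137 V (positive root), so V_SG = 1.47 V.
I_D = (V_DD − V_SG)/R = (4.31 − 1.47) / 48.9 = 0.0581 mA.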